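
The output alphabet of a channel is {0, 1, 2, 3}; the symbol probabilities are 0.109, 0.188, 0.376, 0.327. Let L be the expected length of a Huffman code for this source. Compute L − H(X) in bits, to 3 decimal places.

Entropy H = −Σ p log₂ p ≈ 1.8598 bits.
Huffman merges: 109/1000+47/250→297/1000; 297/1000+327/1000→78/125; 47/125+78/125→1. L = 1921/1000 ≈ 1.9210.
L − H = 1.9210 − 1.8598 = 0.061 bits.

0.061 bits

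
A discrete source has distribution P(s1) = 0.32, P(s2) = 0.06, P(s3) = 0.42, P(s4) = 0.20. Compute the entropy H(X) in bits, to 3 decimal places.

1.760 bits

H = −Σ pᵢ log₂ pᵢ.
−0.32·log₂(0.32) = 0.5260
−0.06·log₂(0.06) = 0.2435
−0.42·log₂(0.42) = 0.5256
−0.20·log₂(0.20) = 0.4644
Sum ≈ 1.7596 → 1.760 bits.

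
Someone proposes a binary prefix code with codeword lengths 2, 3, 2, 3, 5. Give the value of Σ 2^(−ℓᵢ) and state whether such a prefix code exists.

0.78125; yes

With common denominator 2^5 = 32: Σ 2^(−ℓᵢ) = 8/32 + 4/32 + 8/32 + 4/32 + 1/32 = 25/32 = 0.78125.
Kraft's inequality requires Σ ≤ 1; here Σ = 0.78125 ≤ 1, so such a prefix code exists.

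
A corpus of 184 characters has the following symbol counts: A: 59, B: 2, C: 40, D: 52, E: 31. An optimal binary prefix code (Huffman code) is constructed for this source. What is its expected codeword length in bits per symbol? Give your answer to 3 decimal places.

Probabilities are the counts divided by 184.
Repeatedly combine the two least-probable nodes; the expected code length is the sum of the merged weights.
merge 1/92 + 31/184 → 33/184
merge 33/184 + 5/23 → 73/184
merge 13/46 + 59/184 → 111/184
merge 73/184 + 111/184 → 1
L = 33/184 + 73/184 + 111/184 + 1 = 401/184 ≈ 2.179 bits/symbol.

2.179 bits/symbol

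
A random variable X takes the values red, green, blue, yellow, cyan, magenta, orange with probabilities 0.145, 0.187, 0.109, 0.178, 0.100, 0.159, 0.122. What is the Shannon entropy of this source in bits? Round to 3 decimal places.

H = −Σ pᵢ log₂ pᵢ.
−0.145·log₂(0.145) = 0.4040
−0.187·log₂(0.187) = 0.4523
−0.109·log₂(0.109) = 0.3485
−0.178·log₂(0.178) = 0.4432
−0.100·log₂(0.100) = 0.3322
−0.159·log₂(0.159) = 0.4218
−0.122·log₂(0.122) = 0.3703
Sum ≈ 2.7723 → 2.772 bits.

2.772 bits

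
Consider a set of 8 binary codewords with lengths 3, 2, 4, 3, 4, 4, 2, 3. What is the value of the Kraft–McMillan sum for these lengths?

1.0625

With common denominator 2^4 = 16: Σ 2^(−ℓᵢ) = 2/16 + 4/16 + 1/16 + 2/16 + 1/16 + 1/16 + 4/16 + 2/16 = 17/16 = 1.0625.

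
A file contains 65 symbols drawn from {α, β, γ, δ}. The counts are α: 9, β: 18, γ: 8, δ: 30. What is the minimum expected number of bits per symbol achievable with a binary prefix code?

1.8 bits/symbol

Probabilities are the counts divided by 65.
Repeatedly combine the two least-probable nodes; the expected code length is the sum of the merged weights.
merge 8/65 + 9/65 → 17/65
merge 17/65 + 18/65 → 7/13
merge 6/13 + 7/13 → 1
L = 17/65 + 7/13 + 1 = 9/5 = 1.8 bits/symbol.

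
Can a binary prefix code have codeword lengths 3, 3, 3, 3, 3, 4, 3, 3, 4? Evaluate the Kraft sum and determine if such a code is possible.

With common denominator 2^4 = 16: Σ 2^(−ℓᵢ) = 2/16 + 2/16 + 2/16 + 2/16 + 2/16 + 1/16 + 2/16 + 2/16 + 1/16 = 16/16 = 1.
Kraft's inequality requires Σ ≤ 1; here Σ = 1 ≤ 1, so such a prefix code exists.

1; yes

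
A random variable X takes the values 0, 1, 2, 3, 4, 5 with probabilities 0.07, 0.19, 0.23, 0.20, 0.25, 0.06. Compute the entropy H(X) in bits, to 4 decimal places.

2.4194 bits

H = −Σ pᵢ log₂ pᵢ.
−0.07·log₂(0.07) = 0.2686
−0.19·log₂(0.19) = 0.4552
−0.23·log₂(0.23) = 0.4877
−0.20·log₂(0.20) = 0.4644
−0.25·log₂(0.25) = 0.5000
−0.06·log₂(0.06) = 0.2435
Sum ≈ 2.4194 → 2.4194 bits.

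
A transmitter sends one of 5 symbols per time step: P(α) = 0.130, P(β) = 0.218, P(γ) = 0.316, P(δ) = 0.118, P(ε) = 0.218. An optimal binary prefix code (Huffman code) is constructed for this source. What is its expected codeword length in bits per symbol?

2.248 bits/symbol

Repeatedly combine the two least-probable nodes; the expected code length is the sum of the merged weights.
merge 59/500 + 13/100 → 31/125
merge 109/500 + 109/500 → 109/250
merge 31/125 + 79/250 → 141/250
merge 109/250 + 141/250 → 1
L = 31/125 + 109/250 + 141/250 + 1 = 281/125 = 2.248 bits/symbol.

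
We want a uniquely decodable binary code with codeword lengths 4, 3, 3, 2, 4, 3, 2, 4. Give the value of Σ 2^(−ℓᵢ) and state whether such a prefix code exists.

With common denominator 2^4 = 16: Σ 2^(−ℓᵢ) = 1/16 + 2/16 + 2/16 + 4/16 + 1/16 + 2/16 + 4/16 + 1/16 = 17/16 = 1.0625.
Kraft's inequality requires Σ ≤ 1; here Σ = 1.0625 > 1, so no such prefix code exists.

1.0625; no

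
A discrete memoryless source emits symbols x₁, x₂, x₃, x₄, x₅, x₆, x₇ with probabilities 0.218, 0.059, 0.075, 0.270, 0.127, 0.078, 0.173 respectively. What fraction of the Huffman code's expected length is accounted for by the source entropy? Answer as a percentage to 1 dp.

98.8%

Entropy H = −Σ p log₂ p ≈ 2.6133 bits.
Huffman merges: 59/1000+3/40→67/500; 39/500+127/1000→41/200; 67/500+173/1000→307/1000; 41/200+109/500→423/1000; 27/100+307/1000→577/1000; 423/1000+577/1000→1. L = 1323/500 ≈ 2.6460.
Efficiency = H/L = 2.6133/2.6460 = 98.8%.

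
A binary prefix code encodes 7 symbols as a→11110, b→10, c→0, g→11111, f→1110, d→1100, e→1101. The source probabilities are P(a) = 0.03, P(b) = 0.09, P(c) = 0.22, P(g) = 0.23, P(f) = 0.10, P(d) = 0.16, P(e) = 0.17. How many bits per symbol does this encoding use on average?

3.42 bits/symbol

L̄ = Σ pᵢ·ℓᵢ = 0.03·5 + 0.09·2 + 0.22·1 + 0.23·5 + 0.10·4 + 0.16·4 + 0.17·4 = 3.42 bits/symbol.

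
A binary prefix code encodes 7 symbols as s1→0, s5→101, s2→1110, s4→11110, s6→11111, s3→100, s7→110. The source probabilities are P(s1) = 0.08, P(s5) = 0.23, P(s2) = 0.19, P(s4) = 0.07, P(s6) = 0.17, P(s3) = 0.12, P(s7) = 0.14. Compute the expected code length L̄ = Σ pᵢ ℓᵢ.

L̄ = Σ pᵢ·ℓᵢ = 0.08·1 + 0.23·3 + 0.19·4 + 0.07·5 + 0.17·5 + 0.12·3 + 0.14·3 = 3.51 bits/symbol.

3.51 bits/symbol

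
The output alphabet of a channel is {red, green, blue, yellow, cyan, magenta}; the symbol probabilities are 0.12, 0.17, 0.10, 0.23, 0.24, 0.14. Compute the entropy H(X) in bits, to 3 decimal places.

H = −Σ pᵢ log₂ pᵢ.
−0.12·log₂(0.12) = 0.3671
−0.17·log₂(0.17) = 0.4346
−0.10·log₂(0.10) = 0.3322
−0.23·log₂(0.23) = 0.4877
−0.24·log₂(0.24) = 0.4941
−0.14·log₂(0.14) = 0.3971
Sum ≈ 2.5128 → 2.513 bits.

2.513 bits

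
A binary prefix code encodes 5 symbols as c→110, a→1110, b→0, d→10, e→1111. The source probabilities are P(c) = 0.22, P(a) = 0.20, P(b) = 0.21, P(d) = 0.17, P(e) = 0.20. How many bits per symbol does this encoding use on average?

2.81 bits/symbol

L̄ = Σ pᵢ·ℓᵢ = 0.22·3 + 0.20·4 + 0.21·1 + 0.17·2 + 0.20·4 = 2.81 bits/symbol.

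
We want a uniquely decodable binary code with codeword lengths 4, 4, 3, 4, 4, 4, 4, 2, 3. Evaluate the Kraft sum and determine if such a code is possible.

With common denominator 2^4 = 16: Σ 2^(−ℓᵢ) = 1/16 + 1/16 + 2/16 + 1/16 + 1/16 + 1/16 + 1/16 + 4/16 + 2/16 = 14/16 = 0.875.
Kraft's inequality requires Σ ≤ 1; here Σ = 0.875 ≤ 1, so such a prefix code exists.

0.875; yes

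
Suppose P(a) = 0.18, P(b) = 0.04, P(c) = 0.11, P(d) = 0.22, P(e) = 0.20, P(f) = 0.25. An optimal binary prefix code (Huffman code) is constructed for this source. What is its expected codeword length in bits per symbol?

2.48 bits/symbol

Repeatedly combine the two least-probable nodes; the expected code length is the sum of the merged weights.
merge 1/25 + 11/100 → 3/20
merge 3/20 + 9/50 → 33/100
merge 1/5 + 11/50 → 21/50
merge 1/4 + 33/100 → 29/50
merge 21/50 + 29/50 → 1
L = 3/20 + 33/100 + 21/50 + 29/50 + 1 = 62/25 = 2.48 bits/symbol.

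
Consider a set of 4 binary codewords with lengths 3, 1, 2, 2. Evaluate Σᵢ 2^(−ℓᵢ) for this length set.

1.125

With common denominator 2^3 = 8: Σ 2^(−ℓᵢ) = 1/8 + 4/8 + 2/8 + 2/8 = 9/8 = 1.125.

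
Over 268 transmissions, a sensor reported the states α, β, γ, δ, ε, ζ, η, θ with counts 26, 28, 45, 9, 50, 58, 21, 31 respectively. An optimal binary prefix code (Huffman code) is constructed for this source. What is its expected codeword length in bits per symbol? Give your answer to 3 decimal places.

2.896 bits/symbol

Probabilities are the counts divided by 268.
Repeatedly combine the two least-probable nodes; the expected code length is the sum of the merged weights.
merge 9/268 + 21/268 → 15/134
merge 13/134 + 7/67 → 27/134
merge 15/134 + 31/268 → 61/268
merge 45/268 + 25/134 → 95/268
merge 27/134 + 29/134 → 28/67
merge 61/268 + 95/268 → 39/67
merge 28/67 + 39/67 → 1
L = 15/134 + 27/134 + 61/268 + 95/268 + 28/67 + 39/67 + 1 = 194/67 ≈ 2.896 bits/symbol.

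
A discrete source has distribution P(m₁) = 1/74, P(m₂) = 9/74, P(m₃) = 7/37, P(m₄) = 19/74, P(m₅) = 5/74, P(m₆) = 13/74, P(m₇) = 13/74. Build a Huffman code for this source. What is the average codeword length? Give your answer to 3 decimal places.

Repeatedly combine the two least-probable nodes; the expected code length is the sum of the merged weights.
merge 1/74 + 5/74 → 3/37
merge 3/37 + 9/74 → 15/74
merge 13/74 + 13/74 → 13/37
merge 7/37 + 15/74 → 29/74
merge 19/74 + 13/37 → 45/74
merge 29/74 + 45/74 → 1
L = 3/37 + 15/74 + 13/37 + 29/74 + 45/74 + 1 = 195/74 ≈ 2.635 bits/symbol.

2.635 bits/symbol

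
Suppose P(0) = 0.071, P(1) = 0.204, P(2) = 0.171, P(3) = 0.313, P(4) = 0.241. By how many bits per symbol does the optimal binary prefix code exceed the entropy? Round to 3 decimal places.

0.048 bits

Entropy H = −Σ p log₂ p ≈ 2.1937 bits.
Huffman merges: 71/1000+171/1000→121/500; 51/250+241/1000→89/200; 121/500+313/1000→111/200; 89/200+111/200→1. L = 1121/500 ≈ 2.2420.
L − H = 2.2420 − 2.1937 = 0.048 bits.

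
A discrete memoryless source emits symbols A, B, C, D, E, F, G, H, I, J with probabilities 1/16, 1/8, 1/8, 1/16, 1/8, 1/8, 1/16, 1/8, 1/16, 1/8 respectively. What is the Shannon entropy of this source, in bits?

3.25 bits

Each probability is a power of 1/2, so log₂(1/p) is an integer.
H = Σ p·log₂(1/p) = 1/16·4 + 1/8·3 + 1/8·3 + 1/16·4 + 1/8·3 + 1/8·3 + 1/16·4 + 1/8·3 + 1/16·4 + 1/8·3 = 3.25 bits.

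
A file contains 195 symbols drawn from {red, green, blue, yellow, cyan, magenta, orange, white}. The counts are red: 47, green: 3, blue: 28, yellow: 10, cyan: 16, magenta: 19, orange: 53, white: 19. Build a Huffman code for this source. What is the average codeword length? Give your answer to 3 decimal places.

2.703 bits/symbol

Probabilities are the counts divided by 195.
Repeatedly combine the two least-probable nodes; the expected code length is the sum of the merged weights.
merge 1/65 + 2/39 → 1/15
merge 1/15 + 16/195 → 29/195
merge 19/195 + 19/195 → 38/195
merge 28/195 + 29/195 → 19/65
merge 38/195 + 47/195 → 17/39
merge 53/195 + 19/65 → 22/39
merge 17/39 + 22/39 → 1
L = 1/15 + 29/195 + 38/195 + 19/65 + 17/39 + 22/39 + 1 = 527/195 ≈ 2.703 bits/symbol.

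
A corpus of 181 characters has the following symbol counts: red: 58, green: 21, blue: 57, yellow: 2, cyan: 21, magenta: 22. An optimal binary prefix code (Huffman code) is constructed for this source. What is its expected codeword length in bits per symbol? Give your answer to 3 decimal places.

Probabilities are the counts divided by 181.
Repeatedly combine the two least-probable nodes; the expected code length is the sum of the merged weights.
merge 2/181 + 21/181 → 23/181
merge 21/181 + 22/181 → 43/181
merge 23/181 + 43/181 → 66/181
merge 57/181 + 58/181 → 115/181
merge 66/181 + 115/181 → 1
L = 23/181 + 43/181 + 66/181 + 115/181 + 1 = 428/181 ≈ 2.365 bits/symbol.

2.365 bits/symbol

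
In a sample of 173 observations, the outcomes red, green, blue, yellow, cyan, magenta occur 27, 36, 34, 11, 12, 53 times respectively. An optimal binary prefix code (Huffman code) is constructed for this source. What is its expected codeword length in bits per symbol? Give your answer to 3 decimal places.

2.422 bits/symbol

Probabilities are the counts divided by 173.
Repeatedly combine the two least-probable nodes; the expected code length is the sum of the merged weights.
merge 11/173 + 12/173 → 23/173
merge 23/173 + 27/173 → 50/173
merge 34/173 + 36/173 → 70/173
merge 50/173 + 53/173 → 103/173
merge 70/173 + 103/173 → 1
L = 23/173 + 50/173 + 70/173 + 103/173 + 1 = 419/173 ≈ 2.422 bits/symbol.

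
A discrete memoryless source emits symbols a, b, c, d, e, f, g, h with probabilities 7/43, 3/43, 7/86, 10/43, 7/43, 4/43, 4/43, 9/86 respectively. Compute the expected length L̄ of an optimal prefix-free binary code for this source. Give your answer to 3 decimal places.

2.919 bits/symbol

Repeatedly combine the two least-probable nodes; the expected code length is the sum of the merged weights.
merge 3/43 + 7/86 → 13/86
merge 4/43 + 4/43 → 8/43
merge 9/86 + 13/86 → 11/43
merge 7/43 + 7/43 → 14/43
merge 8/43 + 10/43 → 18/43
merge 11/43 + 14/43 → 25/43
merge 18/43 + 25/43 → 1
L = 13/86 + 8/43 + 11/43 + 14/43 + 18/43 + 25/43 + 1 = 251/86 ≈ 2.919 bits/symbol.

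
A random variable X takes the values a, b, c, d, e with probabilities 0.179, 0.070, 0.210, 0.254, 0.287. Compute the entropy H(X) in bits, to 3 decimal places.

2.205 bits

H = −Σ pᵢ log₂ pᵢ.
−0.179·log₂(0.179) = 0.4443
−0.070·log₂(0.070) = 0.2686
−0.210·log₂(0.210) = 0.4728
−0.254·log₂(0.254) = 0.5022
−0.287·log₂(0.287) = 0.5169
Sum ≈ 2.2047 → 2.205 bits.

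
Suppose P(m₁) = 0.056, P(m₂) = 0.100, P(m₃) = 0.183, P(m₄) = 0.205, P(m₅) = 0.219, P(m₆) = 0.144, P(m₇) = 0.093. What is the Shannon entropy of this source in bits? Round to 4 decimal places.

2.6832 bits

H = −Σ pᵢ log₂ pᵢ.
−0.056·log₂(0.056) = 0.2329
−0.100·log₂(0.100) = 0.3322
−0.183·log₂(0.183) = 0.4484
−0.205·log₂(0.205) = 0.4687
−0.219·log₂(0.219) = 0.4798
−0.144·log₂(0.144) = 0.4026
−0.093·log₂(0.093) = 0.3187
Sum ≈ 2.6832 → 2.6832 bits.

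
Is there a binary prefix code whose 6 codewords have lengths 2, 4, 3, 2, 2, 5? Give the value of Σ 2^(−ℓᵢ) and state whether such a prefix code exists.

With common denominator 2^5 = 32: Σ 2^(−ℓᵢ) = 8/32 + 2/32 + 4/32 + 8/32 + 8/32 + 1/32 = 31/32 = 0.96875.
Kraft's inequality requires Σ ≤ 1; here Σ = 0.96875 ≤ 1, so such a prefix code exists.

0.96875; yes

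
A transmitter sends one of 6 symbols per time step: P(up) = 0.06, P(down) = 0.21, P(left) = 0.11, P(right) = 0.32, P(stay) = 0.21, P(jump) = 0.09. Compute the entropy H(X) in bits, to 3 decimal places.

2.378 bits

H = −Σ pᵢ log₂ pᵢ.
−0.06·log₂(0.06) = 0.2435
−0.21·log₂(0.21) = 0.4728
−0.11·log₂(0.11) = 0.3503
−0.32·log₂(0.32) = 0.5260
−0.21·log₂(0.21) = 0.4728
−0.09·log₂(0.09) = 0.3127
Sum ≈ 2.3782 → 2.378 bits.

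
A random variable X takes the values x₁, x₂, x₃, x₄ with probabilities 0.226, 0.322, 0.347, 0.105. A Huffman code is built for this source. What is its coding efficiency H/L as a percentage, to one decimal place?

Entropy H = −Σ p log₂ p ≈ 1.8826 bits.
Huffman merges: 21/200+113/500→331/1000; 161/500+331/1000→653/1000; 347/1000+653/1000→1. L = 248/125 ≈ 1.9840.
Efficiency = H/L = 1.8826/1.9840 = 94.9%.

94.9%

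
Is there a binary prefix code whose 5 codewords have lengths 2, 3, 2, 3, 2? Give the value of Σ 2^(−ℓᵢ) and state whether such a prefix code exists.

1; yes

With common denominator 2^3 = 8: Σ 2^(−ℓᵢ) = 2/8 + 1/8 + 2/8 + 1/8 + 2/8 = 8/8 = 1.
Kraft's inequality requires Σ ≤ 1; here Σ = 1 ≤ 1, so such a prefix code exists.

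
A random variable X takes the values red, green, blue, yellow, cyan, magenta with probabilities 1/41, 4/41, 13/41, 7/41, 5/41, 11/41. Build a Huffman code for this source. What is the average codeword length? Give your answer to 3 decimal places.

2.366 bits/symbol

Repeatedly combine the two least-probable nodes; the expected code length is the sum of the merged weights.
merge 1/41 + 4/41 → 5/41
merge 5/41 + 5/41 → 10/41
merge 7/41 + 10/41 → 17/41
merge 11/41 + 13/41 → 24/41
merge 17/41 + 24/41 → 1
L = 5/41 + 10/41 + 17/41 + 24/41 + 1 = 97/41 ≈ 2.366 bits/symbol.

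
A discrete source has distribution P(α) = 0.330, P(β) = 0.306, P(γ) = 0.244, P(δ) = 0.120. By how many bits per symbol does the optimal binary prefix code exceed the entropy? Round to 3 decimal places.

0.086 bits

Entropy H = −Σ p log₂ p ≈ 1.9142 bits.
Huffman merges: 3/25+61/250→91/250; 153/500+33/100→159/250; 91/250+159/250→1. L = 2 ≈ 2.0000.
L − H = 2.0000 − 1.9142 = 0.086 bits.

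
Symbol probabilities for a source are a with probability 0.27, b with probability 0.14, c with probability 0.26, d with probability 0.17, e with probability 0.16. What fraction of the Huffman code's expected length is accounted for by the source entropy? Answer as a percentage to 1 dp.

Entropy H = −Σ p log₂ p ≈ 2.2700 bits.
Huffman merges: 7/50+4/25→3/10; 17/100+13/50→43/100; 27/100+3/10→57/100; 43/100+57/100→1. L = 23/10 ≈ 2.3000.
Efficiency = H/L = 2.2700/2.3000 = 98.7%.

98.7%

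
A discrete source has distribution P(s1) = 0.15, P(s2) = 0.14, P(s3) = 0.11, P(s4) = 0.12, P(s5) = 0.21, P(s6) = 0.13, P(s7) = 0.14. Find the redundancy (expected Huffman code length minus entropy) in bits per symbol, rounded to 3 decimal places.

0.012 bits

Entropy H = −Σ p log₂ p ≈ 2.7776 bits.
Huffman merges: 11/100+3/25→23/100; 13/100+7/50→27/100; 7/50+3/20→29/100; 21/100+23/100→11/25; 27/100+29/100→14/25; 11/25+14/25→1. L = 279/100 ≈ 2.7900.
L − H = 2.7900 − 2.7776 = 0.012 bits.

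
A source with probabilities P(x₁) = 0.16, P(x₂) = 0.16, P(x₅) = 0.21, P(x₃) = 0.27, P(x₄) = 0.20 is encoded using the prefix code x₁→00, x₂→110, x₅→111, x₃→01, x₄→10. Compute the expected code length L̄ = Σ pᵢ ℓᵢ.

L̄ = Σ pᵢ·ℓᵢ = 0.16·2 + 0.16·3 + 0.21·3 + 0.27·2 + 0.20·2 = 2.37 bits/symbol.

2.37 bits/symbol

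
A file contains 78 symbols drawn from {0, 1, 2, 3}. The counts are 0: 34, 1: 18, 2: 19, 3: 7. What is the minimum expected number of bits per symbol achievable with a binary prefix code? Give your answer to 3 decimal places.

Probabilities are the counts divided by 78.
Repeatedly combine the two least-probable nodes; the expected code length is the sum of the merged weights.
merge 7/78 + 3/13 → 25/78
merge 19/78 + 25/78 → 22/39
merge 17/39 + 22/39 → 1
L = 25/78 + 22/39 + 1 = 49/26 ≈ 1.885 bits/symbol.

1.885 bits/symbol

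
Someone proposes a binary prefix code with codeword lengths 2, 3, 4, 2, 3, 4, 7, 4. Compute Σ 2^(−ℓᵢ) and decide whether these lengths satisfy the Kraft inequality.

0.9453125; yes

With common denominator 2^7 = 128: Σ 2^(−ℓᵢ) = 32/128 + 16/128 + 8/128 + 32/128 + 16/128 + 8/128 + 1/128 + 8/128 = 121/128 = 0.9453125.
Kraft's inequality requires Σ ≤ 1; here Σ = 0.9453125 ≤ 1, so such a prefix code exists.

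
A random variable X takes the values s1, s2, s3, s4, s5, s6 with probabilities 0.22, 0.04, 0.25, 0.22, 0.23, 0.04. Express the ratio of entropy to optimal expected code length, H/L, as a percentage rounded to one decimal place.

97.5%

Entropy H = −Σ p log₂ p ≈ 2.3203 bits.
Huffman merges: 1/25+1/25→2/25; 2/25+11/50→3/10; 11/50+23/100→9/20; 1/4+3/10→11/20; 9/20+11/20→1. L = 119/50 ≈ 2.3800.
Efficiency = H/L = 2.3203/2.3800 = 97.5%.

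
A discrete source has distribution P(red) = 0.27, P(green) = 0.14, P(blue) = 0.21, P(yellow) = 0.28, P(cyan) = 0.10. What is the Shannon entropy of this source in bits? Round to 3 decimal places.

2.226 bits

H = −Σ pᵢ log₂ pᵢ.
−0.27·log₂(0.27) = 0.5100
−0.14·log₂(0.14) = 0.3971
−0.21·log₂(0.21) = 0.4728
−0.28·log₂(0.28) = 0.5142
−0.10·log₂(0.10) = 0.3322
Sum ≈ 2.2264 → 2.226 bits.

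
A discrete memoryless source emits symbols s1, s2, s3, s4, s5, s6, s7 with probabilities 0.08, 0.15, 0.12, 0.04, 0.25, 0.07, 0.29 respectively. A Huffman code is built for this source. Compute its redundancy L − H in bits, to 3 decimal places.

Entropy H = −Σ p log₂ p ≈ 2.5413 bits.
Huffman merges: 1/25+7/100→11/100; 2/25+11/100→19/100; 3/25+3/20→27/100; 19/100+1/4→11/25; 27/100+29/100→14/25; 11/25+14/25→1. L = 257/100 ≈ 2.5700.
L − H = 2.5700 − 2.5413 = 0.029 bits.

0.029 bits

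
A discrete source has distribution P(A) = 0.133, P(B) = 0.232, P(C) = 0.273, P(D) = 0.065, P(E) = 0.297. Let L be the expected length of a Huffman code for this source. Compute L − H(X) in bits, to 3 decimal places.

Entropy H = −Σ p log₂ p ≈ 2.1640 bits.
Huffman merges: 13/200+133/1000→99/500; 99/500+29/125→43/100; 273/1000+297/1000→57/100; 43/100+57/100→1. L = 1099/500 ≈ 2.1980.
L − H = 2.1980 − 2.1640 = 0.034 bits.

0.034 bits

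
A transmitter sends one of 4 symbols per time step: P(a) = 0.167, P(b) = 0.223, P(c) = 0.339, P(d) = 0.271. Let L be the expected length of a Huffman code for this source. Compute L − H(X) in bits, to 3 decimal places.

Entropy H = −Σ p log₂ p ≈ 1.9535 bits.
Huffman merges: 167/1000+223/1000→39/100; 271/1000+339/1000→61/100; 39/100+61/100→1. L = 2 ≈ 2.0000.
L − H = 2.0000 − 1.9535 = 0.047 bits.

0.047 bits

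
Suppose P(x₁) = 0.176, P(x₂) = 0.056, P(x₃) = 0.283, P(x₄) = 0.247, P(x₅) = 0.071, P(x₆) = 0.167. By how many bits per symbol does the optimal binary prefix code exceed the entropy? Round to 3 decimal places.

Entropy H = −Σ p log₂ p ≈ 2.3898 bits.
Huffman merges: 7/125+71/1000→127/1000; 127/1000+167/1000→147/500; 22/125+247/1000→423/1000; 283/1000+147/500→577/1000; 423/1000+577/1000→1. L = 2421/1000 ≈ 2.4210.
L − H = 2.4210 − 2.3898 = 0.031 bits.

0.031 bits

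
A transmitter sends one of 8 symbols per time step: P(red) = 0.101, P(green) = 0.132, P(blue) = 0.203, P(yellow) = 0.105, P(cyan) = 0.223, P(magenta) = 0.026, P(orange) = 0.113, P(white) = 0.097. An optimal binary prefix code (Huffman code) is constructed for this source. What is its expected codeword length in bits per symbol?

2.9 bits/symbol

Repeatedly combine the two least-probable nodes; the expected code length is the sum of the merged weights.
merge 13/500 + 97/1000 → 123/1000
merge 101/1000 + 21/200 → 103/500
merge 113/1000 + 123/1000 → 59/250
merge 33/250 + 203/1000 → 67/200
merge 103/500 + 223/1000 → 429/1000
merge 59/250 + 67/200 → 571/1000
merge 429/1000 + 571/1000 → 1
L = 123/1000 + 103/500 + 59/250 + 67/200 + 429/1000 + 571/1000 + 1 = 29/10 = 2.9 bits/symbol.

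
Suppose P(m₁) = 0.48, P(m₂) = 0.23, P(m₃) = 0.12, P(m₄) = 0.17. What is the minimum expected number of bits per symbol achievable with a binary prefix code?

Repeatedly combine the two least-probable nodes; the expected code length is the sum of the merged weights.
merge 3/25 + 17/100 → 29/100
merge 23/100 + 29/100 → 13/25
merge 12/25 + 13/25 → 1
L = 29/100 + 13/25 + 1 = 181/100 = 1.81 bits/symbol.

1.81 bits/symbol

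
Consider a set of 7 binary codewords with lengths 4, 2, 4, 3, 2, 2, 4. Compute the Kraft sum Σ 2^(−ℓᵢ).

With common denominator 2^4 = 16: Σ 2^(−ℓᵢ) = 1/16 + 4/16 + 1/16 + 2/16 + 4/16 + 4/16 + 1/16 = 17/16 = 1.0625.

1.0625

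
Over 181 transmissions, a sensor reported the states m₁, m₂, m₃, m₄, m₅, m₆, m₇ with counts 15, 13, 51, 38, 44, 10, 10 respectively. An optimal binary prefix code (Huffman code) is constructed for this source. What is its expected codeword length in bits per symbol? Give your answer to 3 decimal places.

2.530 bits/symbol

Probabilities are the counts divided by 181.
Repeatedly combine the two least-probable nodes; the expected code length is the sum of the merged weights.
merge 10/181 + 10/181 → 20/181
merge 13/181 + 15/181 → 28/181
merge 20/181 + 28/181 → 48/181
merge 38/181 + 44/181 → 82/181
merge 48/181 + 51/181 → 99/181
merge 82/181 + 99/181 → 1
L = 20/181 + 28/181 + 48/181 + 82/181 + 99/181 + 1 = 458/181 ≈ 2.530 bits/symbol.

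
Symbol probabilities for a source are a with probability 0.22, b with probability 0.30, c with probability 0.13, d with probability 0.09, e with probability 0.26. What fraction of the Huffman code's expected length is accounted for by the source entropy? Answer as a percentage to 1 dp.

99.2%

Entropy H = −Σ p log₂ p ≈ 2.2022 bits.
Huffman merges: 9/100+13/100→11/50; 11/50+11/50→11/25; 13/50+3/10→14/25; 11/25+14/25→1. L = 111/50 ≈ 2.2200.
Efficiency = H/L = 2.2022/2.2200 = 99.2%.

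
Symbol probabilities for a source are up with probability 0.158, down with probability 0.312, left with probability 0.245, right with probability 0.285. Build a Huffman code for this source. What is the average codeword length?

2 bits/symbol

Repeatedly combine the two least-probable nodes; the expected code length is the sum of the merged weights.
merge 79/500 + 49/200 → 403/1000
merge 57/200 + 39/125 → 597/1000
merge 403/1000 + 597/1000 → 1
L = 403/1000 + 597/1000 + 1 = 2 bits/symbol.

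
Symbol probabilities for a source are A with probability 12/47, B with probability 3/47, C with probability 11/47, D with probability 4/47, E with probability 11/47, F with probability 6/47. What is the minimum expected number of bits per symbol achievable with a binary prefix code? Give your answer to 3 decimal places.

2.426 bits/symbol

Repeatedly combine the two least-probable nodes; the expected code length is the sum of the merged weights.
merge 3/47 + 4/47 → 7/47
merge 6/47 + 7/47 → 13/47
merge 11/47 + 11/47 → 22/47
merge 12/47 + 13/47 → 25/47
merge 22/47 + 25/47 → 1
L = 7/47 + 13/47 + 22/47 + 25/47 + 1 = 114/47 ≈ 2.426 bits/symbol.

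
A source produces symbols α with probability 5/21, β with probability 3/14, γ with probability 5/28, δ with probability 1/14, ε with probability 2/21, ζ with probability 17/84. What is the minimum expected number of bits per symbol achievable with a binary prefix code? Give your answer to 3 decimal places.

2.512 bits/symbol

Repeatedly combine the two least-probable nodes; the expected code length is the sum of the merged weights.
merge 1/14 + 2/21 → 1/6
merge 1/6 + 5/28 → 29/84
merge 17/84 + 3/14 → 5/12
merge 5/21 + 29/84 → 7/12
merge 5/12 + 7/12 → 1
L = 1/6 + 29/84 + 5/12 + 7/12 + 1 = 211/84 ≈ 2.512 bits/symbol.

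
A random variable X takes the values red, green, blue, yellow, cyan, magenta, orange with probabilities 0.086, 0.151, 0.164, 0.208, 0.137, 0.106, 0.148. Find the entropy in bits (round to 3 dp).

2.759 bits

H = −Σ pᵢ log₂ pᵢ.
−0.086·log₂(0.086) = 0.3044
−0.151·log₂(0.151) = 0.4118
−0.164·log₂(0.164) = 0.4278
−0.208·log₂(0.208) = 0.4712
−0.137·log₂(0.137) = 0.3929
−0.106·log₂(0.106) = 0.3432
−0.148·log₂(0.148) = 0.4079
Sum ≈ 2.7592 → 2.759 bits.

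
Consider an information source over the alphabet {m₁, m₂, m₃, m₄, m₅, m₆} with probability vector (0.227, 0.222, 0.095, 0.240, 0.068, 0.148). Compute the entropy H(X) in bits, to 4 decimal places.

H = −Σ pᵢ log₂ pᵢ.
−0.227·log₂(0.227) = 0.4856
−0.222·log₂(0.222) = 0.4820
−0.095·log₂(0.095) = 0.3226
−0.240·log₂(0.240) = 0.4941
−0.068·log₂(0.068) = 0.2637
−0.148·log₂(0.148) = 0.4079
Sum ≈ 2.4561 → 2.4561 bits.

2.4561 bits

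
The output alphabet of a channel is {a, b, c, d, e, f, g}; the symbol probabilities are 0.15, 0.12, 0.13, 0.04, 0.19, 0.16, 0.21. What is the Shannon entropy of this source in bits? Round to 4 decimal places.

2.6971 bits

H = −Σ pᵢ log₂ pᵢ.
−0.15·log₂(0.15) = 0.4105
−0.12·log₂(0.12) = 0.3671
−0.13·log₂(0.13) = 0.3826
−0.04·log₂(0.04) = 0.1858
−0.19·log₂(0.19) = 0.4552
−0.16·log₂(0.16) = 0.4230
−0.21·log₂(0.21) = 0.4728
Sum ≈ 2.6971 → 2.6971 bits.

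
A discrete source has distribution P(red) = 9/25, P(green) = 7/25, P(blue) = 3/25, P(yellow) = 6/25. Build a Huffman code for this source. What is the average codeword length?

2 bits/symbol

Repeatedly combine the two least-probable nodes; the expected code length is the sum of the merged weights.
merge 3/25 + 6/25 → 9/25
merge 7/25 + 9/25 → 16/25
merge 9/25 + 16/25 → 1
L = 9/25 + 16/25 + 1 = 2 bits/symbol.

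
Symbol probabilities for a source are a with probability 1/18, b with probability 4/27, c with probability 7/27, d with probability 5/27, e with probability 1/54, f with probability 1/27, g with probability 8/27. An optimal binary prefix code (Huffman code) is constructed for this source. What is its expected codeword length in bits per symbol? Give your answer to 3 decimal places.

2.426 bits/symbol

Repeatedly combine the two least-probable nodes; the expected code length is the sum of the merged weights.
merge 1/54 + 1/27 → 1/18
merge 1/18 + 1/18 → 1/9
merge 1/9 + 4/27 → 7/27
merge 5/27 + 7/27 → 4/9
merge 7/27 + 8/27 → 5/9
merge 4/9 + 5/9 → 1
L = 1/18 + 1/9 + 7/27 + 4/9 + 5/9 + 1 = 131/54 ≈ 2.426 bits/symbol.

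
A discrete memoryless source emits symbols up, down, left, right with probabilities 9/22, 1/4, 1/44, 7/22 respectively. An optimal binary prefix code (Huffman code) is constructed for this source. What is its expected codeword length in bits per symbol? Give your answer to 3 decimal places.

Repeatedly combine the two least-probable nodes; the expected code length is the sum of the merged weights.
merge 1/44 + 1/4 → 3/11
merge 3/11 + 7/22 → 13/22
merge 9/22 + 13/22 → 1
L = 3/11 + 13/22 + 1 = 41/22 ≈ 1.864 bits/symbol.

1.864 bits/symbol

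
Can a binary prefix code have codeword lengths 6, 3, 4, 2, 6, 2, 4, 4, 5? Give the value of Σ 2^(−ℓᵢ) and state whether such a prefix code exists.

With common denominator 2^6 = 64: Σ 2^(−ℓᵢ) = 1/64 + 8/64 + 4/64 + 16/64 + 1/64 + 16/64 + 4/64 + 4/64 + 2/64 = 56/64 = 0.875.
Kraft's inequality requires Σ ≤ 1; here Σ = 0.875 ≤ 1, so such a prefix code exists.

0.875; yes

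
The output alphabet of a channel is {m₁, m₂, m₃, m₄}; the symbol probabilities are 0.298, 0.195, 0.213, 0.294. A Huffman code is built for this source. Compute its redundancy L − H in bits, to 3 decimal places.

0.025 bits

Entropy H = −Σ p log₂ p ≈ 1.9748 bits.
Huffman merges: 39/200+213/1000→51/125; 147/500+149/500→74/125; 51/125+74/125→1. L = 2 ≈ 2.0000.
L − H = 2.0000 − 1.9748 = 0.025 bits.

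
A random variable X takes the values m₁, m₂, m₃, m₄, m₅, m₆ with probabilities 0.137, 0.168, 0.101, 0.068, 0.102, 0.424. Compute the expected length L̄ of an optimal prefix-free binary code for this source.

2.321 bits/symbol

Repeatedly combine the two least-probable nodes; the expected code length is the sum of the merged weights.
merge 17/250 + 101/1000 → 169/1000
merge 51/500 + 137/1000 → 239/1000
merge 21/125 + 169/1000 → 337/1000
merge 239/1000 + 337/1000 → 72/125
merge 53/125 + 72/125 → 1
L = 169/1000 + 239/1000 + 337/1000 + 72/125 + 1 = 2321/1000 = 2.321 bits/symbol.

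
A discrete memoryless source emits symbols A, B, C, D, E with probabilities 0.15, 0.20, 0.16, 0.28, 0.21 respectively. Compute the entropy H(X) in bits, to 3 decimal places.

H = −Σ pᵢ log₂ pᵢ.
−0.15·log₂(0.15) = 0.4105
−0.20·log₂(0.20) = 0.4644
−0.16·log₂(0.16) = 0.4230
−0.28·log₂(0.28) = 0.5142
−0.21·log₂(0.21) = 0.4728
Sum ≈ 2.2850 → 2.285 bits.

2.285 bits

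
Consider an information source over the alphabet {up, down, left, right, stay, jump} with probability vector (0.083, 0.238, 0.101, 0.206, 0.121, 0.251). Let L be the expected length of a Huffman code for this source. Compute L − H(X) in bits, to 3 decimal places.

Entropy H = −Σ p log₂ p ≈ 2.4638 bits.
Huffman merges: 83/1000+101/1000→23/125; 121/1000+23/125→61/200; 103/500+119/500→111/250; 251/1000+61/200→139/250; 111/250+139/250→1. L = 2489/1000 ≈ 2.4890.
L − H = 2.4890 − 2.4638 = 0.025 bits.

0.025 bits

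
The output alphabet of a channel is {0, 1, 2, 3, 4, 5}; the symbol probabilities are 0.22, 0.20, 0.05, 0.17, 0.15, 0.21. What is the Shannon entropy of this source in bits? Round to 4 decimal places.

2.4790 bits

H = −Σ pᵢ log₂ pᵢ.
−0.22·log₂(0.22) = 0.4806
−0.20·log₂(0.20) = 0.4644
−0.05·log₂(0.05) = 0.2161
−0.17·log₂(0.17) = 0.4346
−0.15·log₂(0.15) = 0.4105
−0.21·log₂(0.21) = 0.4728
Sum ≈ 2.4790 → 2.4790 bits.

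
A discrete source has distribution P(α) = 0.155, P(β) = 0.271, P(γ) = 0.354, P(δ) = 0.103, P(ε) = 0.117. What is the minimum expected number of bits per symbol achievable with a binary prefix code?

Repeatedly combine the two least-probable nodes; the expected code length is the sum of the merged weights.
merge 103/1000 + 117/1000 → 11/50
merge 31/200 + 11/50 → 3/8
merge 271/1000 + 177/500 → 5/8
merge 3/8 + 5/8 → 1
L = 11/50 + 3/8 + 5/8 + 1 = 111/50 = 2.22 bits/symbol.

2.22 bits/symbol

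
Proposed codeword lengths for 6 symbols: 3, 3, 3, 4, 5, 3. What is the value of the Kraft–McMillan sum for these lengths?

0.59375

With common denominator 2^5 = 32: Σ 2^(−ℓᵢ) = 4/32 + 4/32 + 4/32 + 2/32 + 1/32 + 4/32 = 19/32 = 0.59375.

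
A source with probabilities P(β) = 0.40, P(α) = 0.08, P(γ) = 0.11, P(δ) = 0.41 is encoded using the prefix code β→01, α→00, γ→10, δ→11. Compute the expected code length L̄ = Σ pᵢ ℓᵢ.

2 bits/symbol

L̄ = Σ pᵢ·ℓᵢ = 0.40·2 + 0.08·2 + 0.11·2 + 0.41·2 = 2 bits/symbol.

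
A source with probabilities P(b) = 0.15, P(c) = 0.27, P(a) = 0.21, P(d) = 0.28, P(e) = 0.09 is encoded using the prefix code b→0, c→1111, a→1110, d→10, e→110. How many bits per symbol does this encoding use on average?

L̄ = Σ pᵢ·ℓᵢ = 0.15·1 + 0.27·4 + 0.21·4 + 0.28·2 + 0.09·3 = 2.9 bits/symbol.

2.9 bits/symbol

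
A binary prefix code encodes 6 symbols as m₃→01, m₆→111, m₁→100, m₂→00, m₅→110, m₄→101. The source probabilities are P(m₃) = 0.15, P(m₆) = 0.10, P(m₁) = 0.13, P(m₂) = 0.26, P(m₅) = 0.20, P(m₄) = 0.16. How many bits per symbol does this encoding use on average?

L̄ = Σ pᵢ·ℓᵢ = 0.15·2 + 0.10·3 + 0.13·3 + 0.26·2 + 0.20·3 + 0.16·3 = 2.59 bits/symbol.

2.59 bits/symbol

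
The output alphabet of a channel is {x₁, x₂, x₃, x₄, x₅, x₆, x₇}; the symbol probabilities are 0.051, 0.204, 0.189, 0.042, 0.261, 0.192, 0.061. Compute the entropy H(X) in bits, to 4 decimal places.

2.5422 bits

H = −Σ pᵢ log₂ pᵢ.
−0.051·log₂(0.051) = 0.2190
−0.204·log₂(0.204) = 0.4678
−0.189·log₂(0.189) = 0.4543
−0.042·log₂(0.042) = 0.1921
−0.261·log₂(0.261) = 0.5058
−0.192·log₂(0.192) = 0.4571
−0.061·log₂(0.061) = 0.2461
Sum ≈ 2.5422 → 2.5422 bits.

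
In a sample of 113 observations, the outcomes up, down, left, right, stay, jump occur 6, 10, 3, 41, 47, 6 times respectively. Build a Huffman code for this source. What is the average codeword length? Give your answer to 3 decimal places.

2.018 bits/symbol

Probabilities are the counts divided by 113.
Repeatedly combine the two least-probable nodes; the expected code length is the sum of the merged weights.
merge 3/113 + 6/113 → 9/113
merge 6/113 + 9/113 → 15/113
merge 10/113 + 15/113 → 25/113
merge 25/113 + 41/113 → 66/113
merge 47/113 + 66/113 → 1
L = 9/113 + 15/113 + 25/113 + 66/113 + 1 = 228/113 ≈ 2.018 bits/symbol.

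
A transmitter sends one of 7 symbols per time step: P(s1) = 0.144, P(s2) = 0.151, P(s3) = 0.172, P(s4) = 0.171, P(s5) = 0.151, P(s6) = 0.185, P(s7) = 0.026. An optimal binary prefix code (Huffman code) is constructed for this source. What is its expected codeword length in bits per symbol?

2.813 bits/symbol

Repeatedly combine the two least-probable nodes; the expected code length is the sum of the merged weights.
merge 13/500 + 18/125 → 17/100
merge 151/1000 + 151/1000 → 151/500
merge 17/100 + 171/1000 → 341/1000
merge 43/250 + 37/200 → 357/1000
merge 151/500 + 341/1000 → 643/1000
merge 357/1000 + 643/1000 → 1
L = 17/100 + 151/500 + 341/1000 + 357/1000 + 643/1000 + 1 = 2813/1000 = 2.813 bits/symbol.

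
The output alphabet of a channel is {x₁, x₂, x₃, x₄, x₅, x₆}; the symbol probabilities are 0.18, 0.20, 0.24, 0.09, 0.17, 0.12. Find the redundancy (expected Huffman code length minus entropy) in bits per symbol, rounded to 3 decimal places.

0.042 bits

Entropy H = −Σ p log₂ p ≈ 2.5181 bits.
Huffman merges: 9/100+3/25→21/100; 17/100+9/50→7/20; 1/5+21/100→41/100; 6/25+7/20→59/100; 41/100+59/100→1. L = 64/25 ≈ 2.5600.
L − H = 2.5600 − 2.5181 = 0.042 bits.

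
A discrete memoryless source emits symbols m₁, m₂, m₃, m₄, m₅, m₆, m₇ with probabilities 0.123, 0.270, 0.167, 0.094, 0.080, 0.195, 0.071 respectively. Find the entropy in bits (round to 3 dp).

2.656 bits

H = −Σ pᵢ log₂ pᵢ.
−0.123·log₂(0.123) = 0.3719
−0.270·log₂(0.270) = 0.5100
−0.167·log₂(0.167) = 0.4312
−0.094·log₂(0.094) = 0.3207
−0.080·log₂(0.080) = 0.2915
−0.195·log₂(0.195) = 0.4599
−0.071·log₂(0.071) = 0.2709
Sum ≈ 2.6561 → 2.656 bits.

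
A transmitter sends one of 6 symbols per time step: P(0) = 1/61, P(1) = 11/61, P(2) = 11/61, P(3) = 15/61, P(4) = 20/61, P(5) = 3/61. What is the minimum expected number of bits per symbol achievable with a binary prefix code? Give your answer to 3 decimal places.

Repeatedly combine the two least-probable nodes; the expected code length is the sum of the merged weights.
merge 1/61 + 3/61 → 4/61
merge 4/61 + 11/61 → 15/61
merge 11/61 + 15/61 → 26/61
merge 15/61 + 20/61 → 35/61
merge 26/61 + 35/61 → 1
L = 4/61 + 15/61 + 26/61 + 35/61 + 1 = 141/61 ≈ 2.311 bits/symbol.

2.311 bits/symbol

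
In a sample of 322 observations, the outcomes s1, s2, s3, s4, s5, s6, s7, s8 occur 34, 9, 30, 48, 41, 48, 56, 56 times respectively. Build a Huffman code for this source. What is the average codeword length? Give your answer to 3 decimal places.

2.947 bits/symbol

Probabilities are the counts divided by 322.
Repeatedly combine the two least-probable nodes; the expected code length is the sum of the merged weights.
merge 9/322 + 15/161 → 39/322
merge 17/161 + 39/322 → 73/322
merge 41/322 + 24/161 → 89/322
merge 24/161 + 4/23 → 52/161
merge 4/23 + 73/322 → 129/322
merge 89/322 + 52/161 → 193/322
merge 129/322 + 193/322 → 1
L = 39/322 + 73/322 + 89/322 + 52/161 + 129/322 + 193/322 + 1 = 949/322 ≈ 2.947 bits/symbol.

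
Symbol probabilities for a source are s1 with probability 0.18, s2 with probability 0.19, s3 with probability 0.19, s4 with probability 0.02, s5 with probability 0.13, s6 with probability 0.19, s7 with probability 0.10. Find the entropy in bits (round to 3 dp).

2.639 bits

H = −Σ pᵢ log₂ pᵢ.
−0.18·log₂(0.18) = 0.4453
−0.19·log₂(0.19) = 0.4552
−0.19·log₂(0.19) = 0.4552
−0.02·log₂(0.02) = 0.1129
−0.13·log₂(0.13) = 0.3826
−0.19·log₂(0.19) = 0.4552
−0.10·log₂(0.10) = 0.3322
Sum ≈ 2.6387 → 2.639 bits.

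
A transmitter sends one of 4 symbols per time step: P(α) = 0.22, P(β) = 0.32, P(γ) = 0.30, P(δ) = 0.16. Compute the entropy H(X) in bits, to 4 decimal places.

1.9507 bits

H = −Σ pᵢ log₂ pᵢ.
−0.22·log₂(0.22) = 0.4806
−0.32·log₂(0.32) = 0.5260
−0.30·log₂(0.30) = 0.5211
−0.16·log₂(0.16) = 0.4230
Sum ≈ 1.9507 → 1.9507 bits.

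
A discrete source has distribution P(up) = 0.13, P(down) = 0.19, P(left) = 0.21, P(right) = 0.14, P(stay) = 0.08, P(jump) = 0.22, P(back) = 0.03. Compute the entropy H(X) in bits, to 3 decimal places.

H = −Σ pᵢ log₂ pᵢ.
−0.13·log₂(0.13) = 0.3826
−0.19·log₂(0.19) = 0.4552
−0.21·log₂(0.21) = 0.4728
−0.14·log₂(0.14) = 0.3971
−0.08·log₂(0.08) = 0.2915
−0.22·log₂(0.22) = 0.4806
−0.03·log₂(0.03) = 0.1518
Sum ≈ 2.6317 → 2.632 bits.

2.632 bits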